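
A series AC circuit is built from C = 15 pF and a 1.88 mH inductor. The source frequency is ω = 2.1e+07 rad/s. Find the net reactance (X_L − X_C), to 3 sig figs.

36300 Ω

X_L = ωL = 39500 Ω
X_C = 1/(ωC) = 3170 Ω
X = 39500 − 3170 = 36300 Ω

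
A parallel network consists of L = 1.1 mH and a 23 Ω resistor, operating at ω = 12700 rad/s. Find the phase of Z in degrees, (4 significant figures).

X_L = ωL = 13.97 Ω
Parallel: admittances add. Y = 1/R + 1/(jωL)
Y = (0.04348 − j0.07158) S
|Y| = 0.08375 S → |Z| = 1/|Y| = 11.94 Ω, ∠Z = −∠Y = 58.73°

58.73°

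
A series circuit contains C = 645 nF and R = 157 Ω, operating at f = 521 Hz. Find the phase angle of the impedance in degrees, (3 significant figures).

ω = 2πf = 3274 rad/s
X_C = 1/(ωC) = 474 Ω
Z = 157 − j474 Ω
|Z| = √(157² + 474²) = 499 Ω
∠Z = arctan(-474/157) = -71.7°

-71.7°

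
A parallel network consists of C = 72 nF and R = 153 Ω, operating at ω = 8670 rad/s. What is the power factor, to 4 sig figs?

X_C = 1/(ωC) = 1602 Ω
Parallel: admittances add. Y = 1/R + jωC
Y = (0.006536 + j0.0006242) S
|Y| = 0.006566 S → |Z| = 1/|Y| = 152.3 Ω, ∠Z = −∠Y = -5.456°
cos φ = cos(-5.456°) = 0.9955

0.9955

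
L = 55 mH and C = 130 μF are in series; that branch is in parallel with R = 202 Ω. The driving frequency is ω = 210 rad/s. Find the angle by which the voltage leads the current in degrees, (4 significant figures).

X_L = ωL = 11.55 Ω
X_C = 1/(ωC) = 36.63 Ω
Branch 1: Z₁ = R = 202.0 Ω
Branch 2 (series LC): Z₂ = j(X_L − X_C) = −j25.08 Ω
Parallel: Z = Z₁Z₂/(Z₁+Z₂), |Z| = 24.89 Ω, ∠Z = -82.92°

-82.92°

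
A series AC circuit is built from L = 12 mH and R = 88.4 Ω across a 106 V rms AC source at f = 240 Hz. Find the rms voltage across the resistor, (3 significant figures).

ω = 2πf = 1508 rad/s
X_L = ωL = 18.1 Ω
Z = 88.4 + j18.1 Ω
|Z| = √(88.4² + 18.1²) = 90.2 Ω
I = V/|Z| = 1.17 A
V_R = I·|Z_R| = 1.17 × 88.4 = 104 V

104 V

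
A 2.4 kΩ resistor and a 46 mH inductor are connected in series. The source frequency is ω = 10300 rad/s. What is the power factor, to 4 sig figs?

0.9811

X_L = ωL = 473.8 Ω
Z = 2400 + j473.8 Ω
|Z| = √(2400² + 473.8²) = 2446 Ω
∠Z = arctan(473.8/2400) = 11.17°
cos φ = cos(11.17°) = 0.9811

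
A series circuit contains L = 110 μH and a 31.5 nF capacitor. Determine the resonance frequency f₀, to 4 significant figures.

85.50 kHz

ω₀ = 1/√(LC) = 1/√(0.00011 × 3.15e-08) = 537200 rad/s
f₀ = ω₀/(2π) = 85.50 kHz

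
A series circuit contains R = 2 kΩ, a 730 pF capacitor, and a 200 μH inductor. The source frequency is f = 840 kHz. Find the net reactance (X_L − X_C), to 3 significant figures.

ω = 2πf = 5.278e+06 rad/s
X_L = ωL = 1060 Ω
X_C = 1/(ωC) = 260 Ω
X = 1060 − 260 = 796 Ω

796 Ω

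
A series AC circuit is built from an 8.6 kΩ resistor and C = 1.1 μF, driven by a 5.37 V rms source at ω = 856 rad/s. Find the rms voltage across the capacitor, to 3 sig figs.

0.658 V

X_C = 1/(ωC) = 1060 Ω
Z = 8600 − j1060 Ω
|Z| = √(8600² + 1060²) = 8670 Ω
I = V/|Z| = 620 μA
V_C = I·|Z_C| = 0.000620 × 1060 = 0.658 V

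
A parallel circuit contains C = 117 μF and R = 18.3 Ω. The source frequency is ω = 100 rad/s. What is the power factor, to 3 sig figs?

X_C = 1/(ωC) = 85.5 Ω
Parallel: admittances add. Y = 1/R + jωC
Y = (0.0546 + j0.0117) S
|Y| = 0.0559 S → |Z| = 1/|Y| = 17.9 Ω, ∠Z = −∠Y = -12.1°
cos φ = cos(-12.1°) = 0.978

0.978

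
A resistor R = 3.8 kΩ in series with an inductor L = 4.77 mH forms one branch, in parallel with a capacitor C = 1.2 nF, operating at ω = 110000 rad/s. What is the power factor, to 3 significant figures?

X_L = ωL = 525 Ω
X_C = 1/(ωC) = 7580 Ω
Branch 1 (R+jX_L): Z₁ = 3800 + j525 Ω, |Z₁| = 3840 Ω
Branch 2 (−jX_C): Z₂ = −j7580 Ω
Parallel: Z = Z₁Z₂/(Z₁+Z₂), |Z| = 3630 Ω, ∠Z = -20.5°
cos φ = cos(-20.5°) = 0.937

0.937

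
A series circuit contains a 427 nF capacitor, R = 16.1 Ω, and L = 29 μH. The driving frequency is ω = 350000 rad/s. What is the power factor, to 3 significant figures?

0.978

X_L = ωL = 10.2 Ω
X_C = 1/(ωC) = 6.69 Ω
Net reactance X = X_L − X_C = 3.46 Ω
Z = 16.1 + j3.46 Ω
|Z| = √(16.1² + 3.46²) = 16.5 Ω
∠Z = arctan(3.46/16.1) = 12.1°
cos φ = cos(12.1°) = 0.978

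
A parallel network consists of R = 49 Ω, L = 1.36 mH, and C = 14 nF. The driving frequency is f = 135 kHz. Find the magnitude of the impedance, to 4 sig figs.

ω = 2πf = 848200 rad/s
X_L = ωL = 1154 Ω
X_C = 1/(ωC) = 84.21 Ω
Parallel: admittances add. Y = 1/R + 1/(jωL) + jωC
Y = (0.02041 + j0.01101) S
|Y| = 0.02319 S → |Z| = 1/|Y| = 43.13 Ω, ∠Z = −∠Y = -28.34°

43.13 Ω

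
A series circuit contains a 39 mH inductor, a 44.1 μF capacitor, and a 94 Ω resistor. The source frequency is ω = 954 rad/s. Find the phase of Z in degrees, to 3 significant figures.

8.14°

X_L = ωL = 37.2 Ω
X_C = 1/(ωC) = 23.8 Ω
Net reactance X = X_L − X_C = 13.4 Ω
Z = 94.0 + j13.4 Ω
|Z| = √(94.0² + 13.4²) = 95.0 Ω
∠Z = arctan(13.4/94.0) = 8.14°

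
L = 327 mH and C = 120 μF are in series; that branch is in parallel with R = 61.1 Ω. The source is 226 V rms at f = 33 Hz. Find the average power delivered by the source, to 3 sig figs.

836 W

ω = 2πf = 207.3 rad/s
X_L = ωL = 67.8 Ω
X_C = 1/(ωC) = 40.2 Ω
Branch 1: Z₁ = R = 61.1 Ω
Branch 2 (series LC): Z₂ = j(X_L − X_C) = j27.6 Ω
Parallel: Z = Z₁Z₂/(Z₁+Z₂), |Z| = 25.2 Ω, ∠Z = 65.7°
I = V/|Z| = 8.98 A
P = VI cos φ = 226 × 8.98 × cos(65.7°) = 836 W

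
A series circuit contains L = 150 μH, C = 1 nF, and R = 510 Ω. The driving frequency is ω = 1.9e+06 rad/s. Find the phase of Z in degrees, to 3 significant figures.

X_L = ωL = 285 Ω
X_C = 1/(ωC) = 526 Ω
Net reactance X = X_L − X_C = -241 Ω
Z = 510 − j241 Ω
|Z| = √(510² + 241²) = 564 Ω
∠Z = arctan(-241/510) = -25.3°

-25.3°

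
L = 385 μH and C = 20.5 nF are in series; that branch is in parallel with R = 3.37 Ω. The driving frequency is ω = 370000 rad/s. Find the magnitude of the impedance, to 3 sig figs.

X_L = ωL = 142 Ω
X_C = 1/(ωC) = 132 Ω
Branch 1: Z₁ = R = 3.37 Ω
Branch 2 (series LC): Z₂ = j(X_L − X_C) = j10.6 Ω
Parallel: Z = Z₁Z₂/(Z₁+Z₂), |Z| = 3.21 Ω, ∠Z = 17.6°

3.21 Ω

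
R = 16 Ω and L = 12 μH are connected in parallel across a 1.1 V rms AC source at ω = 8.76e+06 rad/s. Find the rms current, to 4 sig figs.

69.54 mA

X_L = ωL = 105.1 Ω
Parallel: admittances add. Y = 1/R + 1/(jωL)
Y = (0.06250 − j0.009513) S
|Y| = 0.06322 S → |Z| = 1/|Y| = 15.82 Ω, ∠Z = −∠Y = 8.654°
I = V/|Z| = 1.1/15.82 = 69.54 mA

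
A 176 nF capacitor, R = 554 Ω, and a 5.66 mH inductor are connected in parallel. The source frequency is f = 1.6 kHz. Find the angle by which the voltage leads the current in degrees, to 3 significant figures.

83.5°

ω = 2πf = 10050 rad/s
X_L = ωL = 56.9 Ω
X_C = 1/(ωC) = 565 Ω
Parallel: admittances add. Y = 1/R + 1/(jωL) + jωC
Y = (0.00181 − j0.0158) S
|Y| = 0.0159 S → |Z| = 1/|Y| = 62.9 Ω, ∠Z = −∠Y = 83.5°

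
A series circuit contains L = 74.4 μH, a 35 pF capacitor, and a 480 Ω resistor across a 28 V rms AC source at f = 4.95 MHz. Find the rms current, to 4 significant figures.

ω = 2πf = 3.11e+07 rad/s
X_L = ωL = 2314 Ω
X_C = 1/(ωC) = 918.6 Ω
Net reactance X = X_L − X_C = 1395 Ω
Z = 480.0 + j1395 Ω
|Z| = √(480.0² + 1395²) = 1476 Ω
I = V/|Z| = 28/1476 = 18.98 mA

18.98 mA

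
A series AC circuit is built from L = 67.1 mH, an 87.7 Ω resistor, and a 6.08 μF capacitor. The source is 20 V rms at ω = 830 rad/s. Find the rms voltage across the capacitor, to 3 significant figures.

23.7 V

X_L = ωL = 55.7 Ω
X_C = 1/(ωC) = 198 Ω
Net reactance X = X_L − X_C = -142 Ω
Z = 87.7 − j142 Ω
|Z| = √(87.7² + 142²) = 167 Ω
I = V/|Z| = 120 mA
V_C = I·|Z_C| = 0.120 × 198 = 23.7 V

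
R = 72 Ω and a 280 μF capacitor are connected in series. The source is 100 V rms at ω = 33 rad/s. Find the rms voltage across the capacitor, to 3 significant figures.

83.3 V

X_C = 1/(ωC) = 108 Ω
Z = 72.0 − j108 Ω
|Z| = √(72.0² + 108²) = 130 Ω
I = V/|Z| = 769 mA
V_C = I·|Z_C| = 0.769 × 108 = 83.3 V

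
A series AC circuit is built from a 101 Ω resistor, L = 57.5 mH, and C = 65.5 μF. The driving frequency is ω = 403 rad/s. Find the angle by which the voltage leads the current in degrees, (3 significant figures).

X_L = ωL = 23.2 Ω
X_C = 1/(ωC) = 37.9 Ω
Net reactance X = X_L − X_C = -14.7 Ω
Z = 101 − j14.7 Ω
|Z| = √(101² + 14.7²) = 102 Ω
∠Z = arctan(-14.7/101) = -8.29°

-8.29°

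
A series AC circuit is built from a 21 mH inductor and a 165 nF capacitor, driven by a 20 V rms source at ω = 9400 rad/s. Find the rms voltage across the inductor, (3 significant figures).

8.83 V

X_L = ωL = 197 Ω
X_C = 1/(ωC) = 645 Ω
Net reactance X = X_L − X_C = -447 Ω
Z = − j447 Ω
|Z| = √(0² + 447²) = 447 Ω
I = V/|Z| = 44.7 mA
V_L = I·|Z_L| = 0.0447 × 197 = 8.83 V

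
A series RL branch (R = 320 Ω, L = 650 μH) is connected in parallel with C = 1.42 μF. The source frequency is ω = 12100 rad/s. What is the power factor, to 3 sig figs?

0.180

X_L = ωL = 7.86 Ω
X_C = 1/(ωC) = 58.2 Ω
Branch 1 (R+jX_L): Z₁ = 320 + j7.86 Ω, |Z₁| = 320 Ω
Branch 2 (−jX_C): Z₂ = −j58.2 Ω
Parallel: Z = Z₁Z₂/(Z₁+Z₂), |Z| = 57.5 Ω, ∠Z = -79.7°
cos φ = cos(-79.7°) = 0.180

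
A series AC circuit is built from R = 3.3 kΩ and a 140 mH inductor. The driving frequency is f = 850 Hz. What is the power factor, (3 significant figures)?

0.975

ω = 2πf = 5341 rad/s
X_L = ωL = 748 Ω
Z = 3300 + j748 Ω
|Z| = √(3300² + 748²) = 3380 Ω
∠Z = arctan(748/3300) = 12.8°
cos φ = cos(12.8°) = 0.975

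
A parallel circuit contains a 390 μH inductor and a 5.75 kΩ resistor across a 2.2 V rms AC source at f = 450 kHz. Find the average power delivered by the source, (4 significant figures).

ω = 2πf = 2.827e+06 rad/s
X_L = ωL = 1103 Ω
Parallel: admittances add. Y = 1/R + 1/(jωL)
Y = (0.0001739 − j0.0009069) S
|Y| = 0.0009234 S → |Z| = 1/|Y| = 1083 Ω, ∠Z = −∠Y = 79.14°
I = V/|Z| = 2.031 mA
P = VI cos φ = 2.2 × 0.002031 × cos(79.14°) = 841.7 μW

841.7 μW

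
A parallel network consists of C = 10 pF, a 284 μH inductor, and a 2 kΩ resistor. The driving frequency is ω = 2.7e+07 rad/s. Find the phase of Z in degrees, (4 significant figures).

-15.60°

X_L = ωL = 7668 Ω
X_C = 1/(ωC) = 3704 Ω
Parallel: admittances add. Y = 1/R + 1/(jωL) + jωC
Y = (0.0005000 + j0.0001396) S
|Y| = 0.0005191 S → |Z| = 1/|Y| = 1926 Ω, ∠Z = −∠Y = -15.60°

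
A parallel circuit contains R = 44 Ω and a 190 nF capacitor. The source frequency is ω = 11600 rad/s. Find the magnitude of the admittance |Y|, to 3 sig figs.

X_C = 1/(ωC) = 454 Ω
Parallel: admittances add. Y = 1/R + jωC
Y = (0.0227 + j0.00220) S
|Y| = 0.0228 S → |Z| = 1/|Y| = 43.8 Ω, ∠Z = −∠Y = -5.54°

22.8 mS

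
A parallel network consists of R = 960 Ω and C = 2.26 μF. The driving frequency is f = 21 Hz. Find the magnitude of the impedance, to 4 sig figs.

ω = 2πf = 131.9 rad/s
X_C = 1/(ωC) = 3353 Ω
Parallel: admittances add. Y = 1/R + jωC
Y = (0.001042 + j0.0002982) S
|Y| = 0.001084 S → |Z| = 1/|Y| = 922.9 Ω, ∠Z = −∠Y = -15.97°

922.9 Ω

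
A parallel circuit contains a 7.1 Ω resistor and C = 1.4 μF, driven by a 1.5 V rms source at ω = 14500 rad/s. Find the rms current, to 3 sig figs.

213 mA

X_C = 1/(ωC) = 49.3 Ω
Parallel: admittances add. Y = 1/R + jωC
Y = (0.141 + j0.0203) S
|Y| = 0.142 S → |Z| = 1/|Y| = 7.03 Ω, ∠Z = −∠Y = -8.20°
I = V/|Z| = 1.5/7.03 = 213 mA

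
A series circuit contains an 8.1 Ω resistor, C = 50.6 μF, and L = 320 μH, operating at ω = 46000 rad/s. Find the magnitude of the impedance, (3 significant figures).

X_L = ωL = 14.7 Ω
X_C = 1/(ωC) = 0.430 Ω
Net reactance X = X_L − X_C = 14.3 Ω
Z = 8.10 + j14.3 Ω
|Z| = √(8.10² + 14.3²) = 16.4 Ω

16.4 Ω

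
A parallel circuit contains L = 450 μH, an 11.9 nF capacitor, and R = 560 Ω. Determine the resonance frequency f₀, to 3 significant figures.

ω₀ = 1/√(LC) = 1/√(0.00045 × 1.19e-08) = 432100 rad/s
f₀ = ω₀/(2π) = 68.8 kHz

68.8 kHz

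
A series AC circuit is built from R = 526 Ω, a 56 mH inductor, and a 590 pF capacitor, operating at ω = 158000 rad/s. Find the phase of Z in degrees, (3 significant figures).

X_L = ωL = 8850 Ω
X_C = 1/(ωC) = 10700 Ω
Net reactance X = X_L − X_C = -1880 Ω
Z = 526 − j1880 Ω
|Z| = √(526² + 1880²) = 1950 Ω
∠Z = arctan(-1880/526) = -74.4°

-74.4°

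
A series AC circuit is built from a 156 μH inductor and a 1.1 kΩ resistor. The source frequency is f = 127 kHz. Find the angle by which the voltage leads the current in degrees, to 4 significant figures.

ω = 2πf = 798000 rad/s
X_L = ωL = 124.5 Ω
Z = 1100 + j124.5 Ω
|Z| = √(1100² + 124.5²) = 1107 Ω
∠Z = arctan(124.5/1100) = 6.456°

6.456°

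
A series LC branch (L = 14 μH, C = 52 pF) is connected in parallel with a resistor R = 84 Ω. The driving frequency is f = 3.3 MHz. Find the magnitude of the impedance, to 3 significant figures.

ω = 2πf = 2.073e+07 rad/s
X_L = ωL = 290 Ω
X_C = 1/(ωC) = 927 Ω
Branch 1: Z₁ = R = 84.0 Ω
Branch 2 (series LC): Z₂ = j(X_L − X_C) = −j637 Ω
Parallel: Z = Z₁Z₂/(Z₁+Z₂), |Z| = 83.3 Ω, ∠Z = -7.51°

83.3 Ω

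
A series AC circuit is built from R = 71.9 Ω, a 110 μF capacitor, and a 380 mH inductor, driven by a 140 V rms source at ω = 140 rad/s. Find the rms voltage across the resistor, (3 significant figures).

X_L = ωL = 53.2 Ω
X_C = 1/(ωC) = 64.9 Ω
Net reactance X = X_L − X_C = -11.7 Ω
Z = 71.9 − j11.7 Ω
|Z| = √(71.9² + 11.7²) = 72.9 Ω
I = V/|Z| = 1.92 A
V_R = I·|Z_R| = 1.92 × 71.9 = 138 V

138 V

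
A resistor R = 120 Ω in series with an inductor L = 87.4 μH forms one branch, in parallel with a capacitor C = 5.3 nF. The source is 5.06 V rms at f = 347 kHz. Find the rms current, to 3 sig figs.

41.2 mA

ω = 2πf = 2.18e+06 rad/s
X_L = ωL = 191 Ω
X_C = 1/(ωC) = 86.5 Ω
Branch 1 (R+jX_L): Z₁ = 120 + j191 Ω, |Z₁| = 225 Ω
Branch 2 (−jX_C): Z₂ = −j86.5 Ω
Parallel: Z = Z₁Z₂/(Z₁+Z₂), |Z| = 123 Ω, ∠Z = -73.1°
I = V/|Z| = 5.06/123 = 41.2 mA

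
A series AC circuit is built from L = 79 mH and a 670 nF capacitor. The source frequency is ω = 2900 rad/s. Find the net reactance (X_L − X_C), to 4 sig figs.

X_L = ωL = 229.1 Ω
X_C = 1/(ωC) = 514.7 Ω
X = 229.1 − 514.7 = -285.6 Ω

-285.6 Ω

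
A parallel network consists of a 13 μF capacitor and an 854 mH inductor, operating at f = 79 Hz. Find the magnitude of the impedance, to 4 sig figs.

ω = 2πf = 496.4 rad/s
X_L = ωL = 423.9 Ω
X_C = 1/(ωC) = 155.0 Ω
Parallel: admittances add. Y = 1/(jωL) + jωC
Y = (0 + j0.004094) S
|Y| = 0.004094 S → |Z| = 1/|Y| = 244.3 Ω, ∠Z = −∠Y = -90.00°

244.3 Ω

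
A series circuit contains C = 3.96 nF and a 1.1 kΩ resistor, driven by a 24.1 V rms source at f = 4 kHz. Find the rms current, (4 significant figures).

2.384 mA

ω = 2πf = 25130 rad/s
X_C = 1/(ωC) = 10050 Ω
Z = 1100 − j10050 Ω
|Z| = √(1100² + 10050²) = 10110 Ω
I = V/|Z| = 24.1/10110 = 2.384 mA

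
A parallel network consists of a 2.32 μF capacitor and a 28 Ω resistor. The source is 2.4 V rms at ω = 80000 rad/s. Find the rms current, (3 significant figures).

454 mA

X_C = 1/(ωC) = 5.39 Ω
Parallel: admittances add. Y = 1/R + jωC
Y = (0.0357 + j0.186) S
|Y| = 0.189 S → |Z| = 1/|Y| = 5.29 Ω, ∠Z = −∠Y = -79.1°
I = V/|Z| = 2.4/5.29 = 454 mA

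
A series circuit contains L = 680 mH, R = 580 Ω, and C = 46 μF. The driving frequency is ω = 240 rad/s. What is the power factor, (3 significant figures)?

X_L = ωL = 163 Ω
X_C = 1/(ωC) = 90.6 Ω
Net reactance X = X_L − X_C = 72.6 Ω
Z = 580 + j72.6 Ω
|Z| = √(580² + 72.6²) = 585 Ω
∠Z = arctan(72.6/580) = 7.14°
cos φ = cos(7.14°) = 0.992

0.992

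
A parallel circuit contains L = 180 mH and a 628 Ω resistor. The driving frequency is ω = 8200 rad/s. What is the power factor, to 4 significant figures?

0.9202

X_L = ωL = 1476 Ω
Parallel: admittances add. Y = 1/R + 1/(jωL)
Y = (0.001592 − j0.0006775) S
|Y| = 0.001730 S → |Z| = 1/|Y| = 577.9 Ω, ∠Z = −∠Y = 23.05°
cos φ = cos(23.05°) = 0.9202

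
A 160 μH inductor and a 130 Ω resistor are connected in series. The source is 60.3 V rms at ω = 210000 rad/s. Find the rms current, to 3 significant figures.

X_L = ωL = 33.6 Ω
Z = 130 + j33.6 Ω
|Z| = √(130² + 33.6²) = 134 Ω
I = V/|Z| = 60.3/134 = 449 mA

449 mA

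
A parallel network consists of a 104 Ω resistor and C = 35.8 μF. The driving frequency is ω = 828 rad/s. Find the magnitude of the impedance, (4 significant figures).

32.09 Ω

X_C = 1/(ωC) = 33.74 Ω
Parallel: admittances add. Y = 1/R + jωC
Y = (0.009615 + j0.02964) S
|Y| = 0.03116 S → |Z| = 1/|Y| = 32.09 Ω, ∠Z = −∠Y = -72.03°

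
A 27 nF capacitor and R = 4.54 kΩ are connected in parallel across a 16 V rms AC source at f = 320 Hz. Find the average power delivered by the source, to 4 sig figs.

56.39 mW

ω = 2πf = 2011 rad/s
X_C = 1/(ωC) = 18420 Ω
Parallel: admittances add. Y = 1/R + jωC
Y = (0.0002203 + j5.429e-05) S
|Y| = 0.0002269 S → |Z| = 1/|Y| = 4408 Ω, ∠Z = −∠Y = -13.85°
I = V/|Z| = 3.630 mA
P = VI cos φ = 16 × 0.003630 × cos(-13.85°) = 56.39 mW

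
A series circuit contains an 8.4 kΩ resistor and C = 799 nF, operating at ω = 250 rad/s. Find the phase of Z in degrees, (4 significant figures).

X_C = 1/(ωC) = 5006 Ω
Z = 8400 − j5006 Ω
|Z| = √(8400² + 5006²) = 9779 Ω
∠Z = arctan(-5006/8400) = -30.79°

-30.79°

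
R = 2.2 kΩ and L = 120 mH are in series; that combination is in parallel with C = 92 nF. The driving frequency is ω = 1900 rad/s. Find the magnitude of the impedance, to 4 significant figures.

X_L = ωL = 228.0 Ω
X_C = 1/(ωC) = 5721 Ω
Branch 1 (R+jX_L): Z₁ = 2200 + j228.0 Ω, |Z₁| = 2212 Ω
Branch 2 (−jX_C): Z₂ = −j5721 Ω
Parallel: Z = Z₁Z₂/(Z₁+Z₂), |Z| = 2138 Ω, ∠Z = -15.91°

2138 Ω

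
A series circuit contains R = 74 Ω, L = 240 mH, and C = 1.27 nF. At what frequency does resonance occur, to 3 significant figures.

9.12 kHz

ω₀ = 1/√(LC) = 1/√(0.24 × 1.27e-09) = 57280 rad/s
f₀ = ω₀/(2π) = 9.12 kHz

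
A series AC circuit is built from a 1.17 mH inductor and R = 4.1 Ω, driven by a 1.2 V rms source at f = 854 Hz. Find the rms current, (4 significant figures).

ω = 2πf = 5366 rad/s
X_L = ωL = 6.278 Ω
Z = 4.100 + j6.278 Ω
|Z| = √(4.100² + 6.278²) = 7.498 Ω
I = V/|Z| = 1.2/7.498 = 160.0 mA

160.0 mA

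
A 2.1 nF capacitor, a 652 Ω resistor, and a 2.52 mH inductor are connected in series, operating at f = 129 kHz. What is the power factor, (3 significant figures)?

ω = 2πf = 810500 rad/s
X_L = ωL = 2040 Ω
X_C = 1/(ωC) = 588 Ω
Net reactance X = X_L − X_C = 1460 Ω
Z = 652 + j1460 Ω
|Z| = √(652² + 1460²) = 1590 Ω
∠Z = arctan(1460/652) = 65.9°
cos φ = cos(65.9°) = 0.409

0.409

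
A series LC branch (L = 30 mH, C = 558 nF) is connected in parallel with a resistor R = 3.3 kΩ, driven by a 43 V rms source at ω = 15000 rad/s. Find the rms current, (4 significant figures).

X_L = ωL = 450.0 Ω
X_C = 1/(ωC) = 119.5 Ω
Branch 1: Z₁ = R = 3300 Ω
Branch 2 (series LC): Z₂ = j(X_L − X_C) = j330.5 Ω
Parallel: Z = Z₁Z₂/(Z₁+Z₂), |Z| = 328.9 Ω, ∠Z = 84.28°
I = V/|Z| = 43/328.9 = 130.7 mA

130.7 mA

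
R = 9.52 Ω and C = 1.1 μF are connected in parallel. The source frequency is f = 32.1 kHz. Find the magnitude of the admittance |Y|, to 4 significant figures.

ω = 2πf = 201700 rad/s
X_C = 1/(ωC) = 4.507 Ω
Parallel: admittances add. Y = 1/R + jωC
Y = (0.1050 + j0.2219) S
|Y| = 0.2455 S → |Z| = 1/|Y| = 4.074 Ω, ∠Z = −∠Y = -64.66°

245.5 mS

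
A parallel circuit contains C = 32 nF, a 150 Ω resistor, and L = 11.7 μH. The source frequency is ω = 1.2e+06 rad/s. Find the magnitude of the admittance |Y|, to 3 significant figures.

X_L = ωL = 14.0 Ω
X_C = 1/(ωC) = 26.0 Ω
Parallel: admittances add. Y = 1/R + 1/(jωL) + jωC
Y = (0.00667 − j0.0328) S
|Y| = 0.0335 S → |Z| = 1/|Y| = 29.9 Ω, ∠Z = −∠Y = 78.5°

33.5 mS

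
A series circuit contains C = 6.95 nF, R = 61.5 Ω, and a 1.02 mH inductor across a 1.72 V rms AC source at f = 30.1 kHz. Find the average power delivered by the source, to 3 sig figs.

558 μW

ω = 2πf = 189100 rad/s
X_L = ωL = 193 Ω
X_C = 1/(ωC) = 761 Ω
Net reactance X = X_L − X_C = -568 Ω
Z = 61.5 − j568 Ω
|Z| = √(61.5² + 568²) = 571 Ω
∠Z = arctan(-568/61.5) = -83.8°
I = V/|Z| = 3.01 mA
P = VI cos φ = 1.72 × 0.00301 × cos(-83.8°) = 558 μW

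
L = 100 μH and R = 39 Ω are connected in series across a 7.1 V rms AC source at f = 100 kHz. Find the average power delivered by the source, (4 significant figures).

ω = 2πf = 628300 rad/s
X_L = ωL = 62.83 Ω
Z = 39.00 + j62.83 Ω
|Z| = √(39.00² + 62.83²) = 73.95 Ω
∠Z = arctan(62.83/39.00) = 58.17°
I = V/|Z| = 96.01 mA
P = VI cos φ = 7.1 × 0.09601 × cos(58.17°) = 359.5 mW

359.5 mW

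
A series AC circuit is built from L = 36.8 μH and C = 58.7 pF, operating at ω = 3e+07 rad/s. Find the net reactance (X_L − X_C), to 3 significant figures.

X_L = ωL = 1100 Ω
X_C = 1/(ωC) = 568 Ω
X = 1100 − 568 = 536 Ω

536 Ω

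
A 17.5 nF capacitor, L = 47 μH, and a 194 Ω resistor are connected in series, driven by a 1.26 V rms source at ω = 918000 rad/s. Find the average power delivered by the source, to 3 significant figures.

8.10 mW

X_L = ωL = 43.1 Ω
X_C = 1/(ωC) = 62.2 Ω
Net reactance X = X_L − X_C = -19.1 Ω
Z = 194 − j19.1 Ω
|Z| = √(194² + 19.1²) = 195 Ω
∠Z = arctan(-19.1/194) = -5.62°
I = V/|Z| = 6.46 mA
P = VI cos φ = 1.26 × 0.00646 × cos(-5.62°) = 8.10 mW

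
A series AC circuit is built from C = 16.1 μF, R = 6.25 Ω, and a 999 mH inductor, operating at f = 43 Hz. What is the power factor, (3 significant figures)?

0.154

ω = 2πf = 270.2 rad/s
X_L = ωL = 270 Ω
X_C = 1/(ωC) = 230 Ω
Net reactance X = X_L − X_C = 40.0 Ω
Z = 6.25 + j40.0 Ω
|Z| = √(6.25² + 40.0²) = 40.5 Ω
∠Z = arctan(40.0/6.25) = 81.1°
cos φ = cos(81.1°) = 0.154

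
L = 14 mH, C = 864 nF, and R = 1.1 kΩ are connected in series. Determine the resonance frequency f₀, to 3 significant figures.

1.45 kHz

ω₀ = 1/√(LC) = 1/√(0.014 × 8.64e-07) = 9092 rad/s
f₀ = ω₀/(2π) = 1.45 kHz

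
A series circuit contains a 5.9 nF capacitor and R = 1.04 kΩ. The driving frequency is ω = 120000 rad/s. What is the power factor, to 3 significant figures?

0.593

X_C = 1/(ωC) = 1410 Ω
Z = 1040 − j1410 Ω
|Z| = √(1040² + 1410²) = 1750 Ω
∠Z = arctan(-1410/1040) = -53.6°
cos φ = cos(-53.6°) = 0.593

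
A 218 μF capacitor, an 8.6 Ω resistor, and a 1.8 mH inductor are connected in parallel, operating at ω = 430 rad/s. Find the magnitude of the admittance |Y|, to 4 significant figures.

1.204 S

X_L = ωL = 0.7740 Ω
X_C = 1/(ωC) = 10.67 Ω
Parallel: admittances add. Y = 1/R + 1/(jωL) + jωC
Y = (0.1163 − j1.198) S
|Y| = 1.204 S → |Z| = 1/|Y| = 0.8306 Ω, ∠Z = −∠Y = 84.46°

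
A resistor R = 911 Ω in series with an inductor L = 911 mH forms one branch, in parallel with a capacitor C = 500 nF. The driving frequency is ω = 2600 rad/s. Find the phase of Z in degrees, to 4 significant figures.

-81.37°

X_L = ωL = 2369 Ω
X_C = 1/(ωC) = 769.2 Ω
Branch 1 (R+jX_L): Z₁ = 911.0 + j2369 Ω, |Z₁| = 2538 Ω
Branch 2 (−jX_C): Z₂ = −j769.2 Ω
Parallel: Z = Z₁Z₂/(Z₁+Z₂), |Z| = 1061 Ω, ∠Z = -81.37°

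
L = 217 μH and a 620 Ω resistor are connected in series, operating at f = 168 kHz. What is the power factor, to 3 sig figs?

ω = 2πf = 1.056e+06 rad/s
X_L = ωL = 229 Ω
Z = 620 + j229 Ω
|Z| = √(620² + 229²) = 661 Ω
∠Z = arctan(229/620) = 20.3°
cos φ = cos(20.3°) = 0.938

0.938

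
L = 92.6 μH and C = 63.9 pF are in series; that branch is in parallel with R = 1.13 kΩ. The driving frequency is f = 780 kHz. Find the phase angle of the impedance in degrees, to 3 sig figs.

ω = 2πf = 4.901e+06 rad/s
X_L = ωL = 454 Ω
X_C = 1/(ωC) = 3190 Ω
Branch 1: Z₁ = R = 1130 Ω
Branch 2 (series LC): Z₂ = j(X_L − X_C) = −j2740 Ω
Parallel: Z = Z₁Z₂/(Z₁+Z₂), |Z| = 1040 Ω, ∠Z = -22.4°

-22.4°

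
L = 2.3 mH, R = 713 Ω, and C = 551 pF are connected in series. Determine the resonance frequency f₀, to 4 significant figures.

ω₀ = 1/√(LC) = 1/√(0.0023 × 5.51e-10) = 888300 rad/s
f₀ = ω₀/(2π) = 141.4 kHz

141.4 kHz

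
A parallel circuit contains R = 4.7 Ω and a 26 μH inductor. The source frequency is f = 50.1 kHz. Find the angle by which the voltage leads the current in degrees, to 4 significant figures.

29.87°

ω = 2πf = 314800 rad/s
X_L = ωL = 8.184 Ω
Parallel: admittances add. Y = 1/R + 1/(jωL)
Y = (0.2128 − j0.1222) S
|Y| = 0.2454 S → |Z| = 1/|Y| = 4.076 Ω, ∠Z = −∠Y = 29.87°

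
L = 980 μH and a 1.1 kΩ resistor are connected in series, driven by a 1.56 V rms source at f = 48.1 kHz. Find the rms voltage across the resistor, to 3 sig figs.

ω = 2πf = 302200 rad/s
X_L = ωL = 296 Ω
Z = 1100 + j296 Ω
|Z| = √(1100² + 296²) = 1140 Ω
I = V/|Z| = 1.37 mA
V_R = I·|Z_R| = 0.00137 × 1100 = 1.51 V

1.51 V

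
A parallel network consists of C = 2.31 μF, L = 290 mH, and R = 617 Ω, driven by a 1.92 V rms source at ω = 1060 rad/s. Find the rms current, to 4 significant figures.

3.474 mA

X_L = ωL = 307.4 Ω
X_C = 1/(ωC) = 408.4 Ω
Parallel: admittances add. Y = 1/R + 1/(jωL) + jωC
Y = (0.001621 − j0.0008045) S
|Y| = 0.001809 S → |Z| = 1/|Y| = 552.7 Ω, ∠Z = −∠Y = 26.40°
I = V/|Z| = 1.92/552.7 = 3.474 mA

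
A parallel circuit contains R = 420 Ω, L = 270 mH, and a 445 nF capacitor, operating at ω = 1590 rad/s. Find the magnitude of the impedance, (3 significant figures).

347 Ω

X_L = ωL = 429 Ω
X_C = 1/(ωC) = 1410 Ω
Parallel: admittances add. Y = 1/R + 1/(jωL) + jωC
Y = (0.00238 − j0.00162) S
|Y| = 0.00288 S → |Z| = 1/|Y| = 347 Ω, ∠Z = −∠Y = 34.3°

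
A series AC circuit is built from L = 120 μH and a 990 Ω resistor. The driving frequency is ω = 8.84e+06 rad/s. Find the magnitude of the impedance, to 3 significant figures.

1450 Ω

X_L = ωL = 1060 Ω
Z = 990 + j1060 Ω
|Z| = √(990² + 1060²) = 1450 Ω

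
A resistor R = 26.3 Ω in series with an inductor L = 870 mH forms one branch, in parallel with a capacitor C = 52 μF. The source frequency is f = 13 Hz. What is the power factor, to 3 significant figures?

ω = 2πf = 81.68 rad/s
X_L = ωL = 71.1 Ω
X_C = 1/(ωC) = 235 Ω
Branch 1 (R+jX_L): Z₁ = 26.3 + j71.1 Ω, |Z₁| = 75.8 Ω
Branch 2 (−jX_C): Z₂ = −j235 Ω
Parallel: Z = Z₁Z₂/(Z₁+Z₂), |Z| = 107 Ω, ∠Z = 60.6°
cos φ = cos(60.6°) = 0.491

0.491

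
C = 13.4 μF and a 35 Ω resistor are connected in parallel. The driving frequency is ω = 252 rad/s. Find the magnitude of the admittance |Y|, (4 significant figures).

28.77 mS

X_C = 1/(ωC) = 296.1 Ω
Parallel: admittances add. Y = 1/R + jωC
Y = (0.02857 + j0.003377) S
|Y| = 0.02877 S → |Z| = 1/|Y| = 34.76 Ω, ∠Z = −∠Y = -6.740°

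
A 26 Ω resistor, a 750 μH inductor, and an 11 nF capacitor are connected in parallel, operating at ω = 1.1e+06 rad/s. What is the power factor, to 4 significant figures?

X_L = ωL = 825.0 Ω
X_C = 1/(ωC) = 82.64 Ω
Parallel: admittances add. Y = 1/R + 1/(jωL) + jωC
Y = (0.03846 + j0.01089) S
|Y| = 0.03997 S → |Z| = 1/|Y| = 25.02 Ω, ∠Z = −∠Y = -15.81°
cos φ = cos(-15.81°) = 0.9622

0.9622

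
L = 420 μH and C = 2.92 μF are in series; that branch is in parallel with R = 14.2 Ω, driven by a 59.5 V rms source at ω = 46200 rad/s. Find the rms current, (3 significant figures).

X_L = ωL = 19.4 Ω
X_C = 1/(ωC) = 7.41 Ω
Branch 1: Z₁ = R = 14.2 Ω
Branch 2 (series LC): Z₂ = j(X_L − X_C) = j12.0 Ω
Parallel: Z = Z₁Z₂/(Z₁+Z₂), |Z| = 9.16 Ω, ∠Z = 49.8°
I = V/|Z| = 59.5/9.16 = 6.49 A

6.49 A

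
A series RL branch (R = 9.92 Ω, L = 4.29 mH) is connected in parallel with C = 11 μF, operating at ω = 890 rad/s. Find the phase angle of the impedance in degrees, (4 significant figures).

X_L = ωL = 3.818 Ω
X_C = 1/(ωC) = 102.1 Ω
Branch 1 (R+jX_L): Z₁ = 9.920 + j3.818 Ω, |Z₁| = 10.63 Ω
Branch 2 (−jX_C): Z₂ = −j102.1 Ω
Parallel: Z = Z₁Z₂/(Z₁+Z₂), |Z| = 10.99 Ω, ∠Z = 15.29°

15.29°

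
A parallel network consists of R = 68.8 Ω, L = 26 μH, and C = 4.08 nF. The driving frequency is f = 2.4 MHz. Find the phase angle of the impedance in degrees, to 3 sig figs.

ω = 2πf = 1.508e+07 rad/s
X_L = ωL = 392 Ω
X_C = 1/(ωC) = 16.3 Ω
Parallel: admittances add. Y = 1/R + 1/(jωL) + jωC
Y = (0.0145 + j0.0590) S
|Y| = 0.0607 S → |Z| = 1/|Y| = 16.5 Ω, ∠Z = −∠Y = -76.2°

-76.2°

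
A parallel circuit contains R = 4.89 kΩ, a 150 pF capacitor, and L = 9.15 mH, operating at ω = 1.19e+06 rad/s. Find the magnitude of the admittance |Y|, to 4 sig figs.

222.1 μS

X_L = ωL = 10890 Ω
X_C = 1/(ωC) = 5602 Ω
Parallel: admittances add. Y = 1/R + 1/(jωL) + jωC
Y = (0.0002045 + j8.666e-05) S
|Y| = 0.0002221 S → |Z| = 1/|Y| = 4502 Ω, ∠Z = −∠Y = -22.97°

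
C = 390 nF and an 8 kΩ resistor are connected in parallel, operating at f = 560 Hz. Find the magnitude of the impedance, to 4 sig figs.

ω = 2πf = 3519 rad/s
X_C = 1/(ωC) = 728.7 Ω
Parallel: admittances add. Y = 1/R + jωC
Y = (0.0001250 + j0.001372) S
|Y| = 0.001378 S → |Z| = 1/|Y| = 725.7 Ω, ∠Z = −∠Y = -84.80°

725.7 Ω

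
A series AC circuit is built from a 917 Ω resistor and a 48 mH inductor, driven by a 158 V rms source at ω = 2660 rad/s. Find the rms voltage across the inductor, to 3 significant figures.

21.8 V

X_L = ωL = 128 Ω
Z = 917 + j128 Ω
|Z| = √(917² + 128²) = 926 Ω
I = V/|Z| = 171 mA
V_L = I·|Z_L| = 0.171 × 128 = 21.8 V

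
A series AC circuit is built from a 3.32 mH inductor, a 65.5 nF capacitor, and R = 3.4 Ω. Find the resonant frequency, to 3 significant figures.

10.8 kHz

ω₀ = 1/√(LC) = 1/√(0.00332 × 6.55e-08) = 67810 rad/s
f₀ = ω₀/(2π) = 10.8 kHz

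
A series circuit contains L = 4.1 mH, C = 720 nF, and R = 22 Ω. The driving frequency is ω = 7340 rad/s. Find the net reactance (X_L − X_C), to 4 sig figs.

-159.1 Ω

X_L = ωL = 30.09 Ω
X_C = 1/(ωC) = 189.2 Ω
X = 30.09 − 189.2 = -159.1 Ω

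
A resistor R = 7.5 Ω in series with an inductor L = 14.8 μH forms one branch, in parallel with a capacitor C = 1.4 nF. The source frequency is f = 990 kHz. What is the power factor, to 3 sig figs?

ω = 2πf = 6.22e+06 rad/s
X_L = ωL = 92.1 Ω
X_C = 1/(ωC) = 115 Ω
Branch 1 (R+jX_L): Z₁ = 7.50 + j92.1 Ω, |Z₁| = 92.4 Ω
Branch 2 (−jX_C): Z₂ = −j115 Ω
Parallel: Z = Z₁Z₂/(Z₁+Z₂), |Z| = 442 Ω, ∠Z = 67.1°
cos φ = cos(67.1°) = 0.389

0.389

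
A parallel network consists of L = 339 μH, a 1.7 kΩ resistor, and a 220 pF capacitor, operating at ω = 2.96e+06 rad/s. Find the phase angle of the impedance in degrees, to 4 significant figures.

30.42°

X_L = ωL = 1003 Ω
X_C = 1/(ωC) = 1536 Ω
Parallel: admittances add. Y = 1/R + 1/(jωL) + jωC
Y = (0.0005882 − j0.0003454) S
|Y| = 0.0006821 S → |Z| = 1/|Y| = 1466 Ω, ∠Z = −∠Y = 30.42°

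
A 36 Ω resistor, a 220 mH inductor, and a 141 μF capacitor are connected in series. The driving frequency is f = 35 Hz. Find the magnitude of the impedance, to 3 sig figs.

ω = 2πf = 219.9 rad/s
X_L = ωL = 48.4 Ω
X_C = 1/(ωC) = 32.3 Ω
Net reactance X = X_L − X_C = 16.1 Ω
Z = 36.0 + j16.1 Ω
|Z| = √(36.0² + 16.1²) = 39.4 Ω

39.4 Ω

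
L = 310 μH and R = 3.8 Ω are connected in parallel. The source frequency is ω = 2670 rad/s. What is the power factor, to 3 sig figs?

X_L = ωL = 0.828 Ω
Parallel: admittances add. Y = 1/R + 1/(jωL)
Y = (0.263 − j1.21) S
|Y| = 1.24 S → |Z| = 1/|Y| = 0.809 Ω, ∠Z = −∠Y = 77.7°
cos φ = cos(77.7°) = 0.213

0.213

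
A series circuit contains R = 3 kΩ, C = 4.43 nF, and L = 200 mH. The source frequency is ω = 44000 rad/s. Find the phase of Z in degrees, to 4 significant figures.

50.73°

X_L = ωL = 8800 Ω
X_C = 1/(ωC) = 5130 Ω
Net reactance X = X_L − X_C = 3670 Ω
Z = 3000 + j3670 Ω
|Z| = √(3000² + 3670²) = 4740 Ω
∠Z = arctan(3670/3000) = 50.73°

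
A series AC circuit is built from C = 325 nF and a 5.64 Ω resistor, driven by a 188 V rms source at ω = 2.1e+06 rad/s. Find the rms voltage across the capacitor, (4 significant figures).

47.27 V

X_C = 1/(ωC) = 1.465 Ω
Z = 5.640 − j1.465 Ω
|Z| = √(5.640² + 1.465²) = 5.827 Ω
I = V/|Z| = 32.26 A
V_C = I·|Z_C| = 32.26 × 1.465 = 47.27 V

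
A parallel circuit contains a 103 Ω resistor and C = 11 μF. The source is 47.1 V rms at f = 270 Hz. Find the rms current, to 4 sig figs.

990.8 mA

ω = 2πf = 1696 rad/s
X_C = 1/(ωC) = 53.59 Ω
Parallel: admittances add. Y = 1/R + jωC
Y = (0.009709 + j0.01866) S
|Y| = 0.02104 S → |Z| = 1/|Y| = 47.54 Ω, ∠Z = −∠Y = -62.51°
I = V/|Z| = 47.1/47.54 = 990.8 mA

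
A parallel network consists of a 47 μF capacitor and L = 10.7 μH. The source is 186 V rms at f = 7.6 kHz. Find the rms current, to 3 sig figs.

53.4 A

ω = 2πf = 47750 rad/s
X_L = ωL = 0.511 Ω
X_C = 1/(ωC) = 0.446 Ω
Parallel: admittances add. Y = 1/(jωL) + jωC
Y = (0 + j0.287) S
|Y| = 0.287 S → |Z| = 1/|Y| = 3.48 Ω, ∠Z = −∠Y = -90.0°
I = V/|Z| = 186/3.48 = 53.4 A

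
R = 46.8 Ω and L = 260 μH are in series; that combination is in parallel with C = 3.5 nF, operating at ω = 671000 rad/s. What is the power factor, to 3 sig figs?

X_L = ωL = 174 Ω
X_C = 1/(ωC) = 426 Ω
Branch 1 (R+jX_L): Z₁ = 46.8 + j174 Ω, |Z₁| = 181 Ω
Branch 2 (−jX_C): Z₂ = −j426 Ω
Parallel: Z = Z₁Z₂/(Z₁+Z₂), |Z| = 301 Ω, ∠Z = 64.4°
cos φ = cos(64.4°) = 0.432

0.432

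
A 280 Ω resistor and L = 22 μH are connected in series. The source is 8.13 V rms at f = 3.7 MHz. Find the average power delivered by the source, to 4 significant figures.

54.44 mW

ω = 2πf = 2.325e+07 rad/s
X_L = ωL = 511.5 Ω
Z = 280.0 + j511.5 Ω
|Z| = √(280.0² + 511.5²) = 583.1 Ω
∠Z = arctan(511.5/280.0) = 61.30°
I = V/|Z| = 13.94 mA
P = VI cos φ = 8.13 × 0.01394 × cos(61.30°) = 54.44 mW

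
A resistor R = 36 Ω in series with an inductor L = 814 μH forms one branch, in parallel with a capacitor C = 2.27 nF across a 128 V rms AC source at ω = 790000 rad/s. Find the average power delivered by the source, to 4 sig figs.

X_L = ωL = 643.1 Ω
X_C = 1/(ωC) = 557.6 Ω
Branch 1 (R+jX_L): Z₁ = 36.00 + j643.1 Ω, |Z₁| = 644.1 Ω
Branch 2 (−jX_C): Z₂ = −j557.6 Ω
Parallel: Z = Z₁Z₂/(Z₁+Z₂), |Z| = 3874 Ω, ∠Z = -70.35°
I = V/|Z| = 33.04 mA
P = VI cos φ = 128 × 0.03304 × cos(-70.35°) = 1.422 W

1.422 W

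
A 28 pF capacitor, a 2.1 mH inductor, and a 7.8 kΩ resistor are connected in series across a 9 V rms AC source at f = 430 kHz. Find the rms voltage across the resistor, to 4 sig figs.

ω = 2πf = 2.702e+06 rad/s
X_L = ωL = 5674 Ω
X_C = 1/(ωC) = 13220 Ω
Net reactance X = X_L − X_C = -7545 Ω
Z = 7800 − j7545 Ω
|Z| = √(7800² + 7545²) = 10850 Ω
I = V/|Z| = 829.3 μA
V_R = I·|Z_R| = 0.0008293 × 7800 = 6.469 V

6.469 V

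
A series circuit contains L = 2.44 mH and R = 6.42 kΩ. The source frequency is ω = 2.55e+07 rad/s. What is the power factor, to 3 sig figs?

0.103

X_L = ωL = 62200 Ω
Z = 6420 + j62200 Ω
|Z| = √(6420² + 62200²) = 62600 Ω
∠Z = arctan(62200/6420) = 84.1°
cos φ = cos(84.1°) = 0.103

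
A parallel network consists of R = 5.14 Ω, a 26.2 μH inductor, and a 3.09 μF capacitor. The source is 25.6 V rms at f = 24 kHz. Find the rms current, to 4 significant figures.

7.382 A

ω = 2πf = 150800 rad/s
X_L = ωL = 3.951 Ω
X_C = 1/(ωC) = 2.146 Ω
Parallel: admittances add. Y = 1/R + 1/(jωL) + jωC
Y = (0.1946 + j0.2129) S
|Y| = 0.2884 S → |Z| = 1/|Y| = 3.468 Ω, ∠Z = −∠Y = -47.57°
I = V/|Z| = 25.6/3.468 = 7.382 A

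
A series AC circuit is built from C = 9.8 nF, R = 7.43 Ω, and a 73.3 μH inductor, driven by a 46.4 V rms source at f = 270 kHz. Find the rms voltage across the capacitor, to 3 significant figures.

ω = 2πf = 1.696e+06 rad/s
X_L = ωL = 124 Ω
X_C = 1/(ωC) = 60.1 Ω
Net reactance X = X_L − X_C = 64.2 Ω
Z = 7.43 + j64.2 Ω
|Z| = √(7.43² + 64.2²) = 64.6 Ω
I = V/|Z| = 718 mA
V_C = I·|Z_C| = 0.718 × 60.1 = 43.2 V

43.2 V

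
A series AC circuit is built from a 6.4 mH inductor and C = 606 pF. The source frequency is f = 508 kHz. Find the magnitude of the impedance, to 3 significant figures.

19900 Ω

ω = 2πf = 3.192e+06 rad/s
X_L = ωL = 20400 Ω
X_C = 1/(ωC) = 517 Ω
Net reactance X = X_L − X_C = 19900 Ω
Z = j19900 Ω
|Z| = √(0² + 19900²) = 19900 Ω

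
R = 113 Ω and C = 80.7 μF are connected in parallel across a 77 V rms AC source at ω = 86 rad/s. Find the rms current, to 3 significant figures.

X_C = 1/(ωC) = 144 Ω
Parallel: admittances add. Y = 1/R + jωC
Y = (0.00885 + j0.00694) S
|Y| = 0.0112 S → |Z| = 1/|Y| = 88.9 Ω, ∠Z = −∠Y = -38.1°
I = V/|Z| = 77/88.9 = 866 mA

866 mA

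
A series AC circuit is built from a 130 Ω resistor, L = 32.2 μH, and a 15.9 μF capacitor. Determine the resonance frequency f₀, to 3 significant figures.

7.03 kHz

ω₀ = 1/√(LC) = 1/√(3.22e-05 × 1.59e-05) = 44200 rad/s
f₀ = ω₀/(2π) = 7.03 kHz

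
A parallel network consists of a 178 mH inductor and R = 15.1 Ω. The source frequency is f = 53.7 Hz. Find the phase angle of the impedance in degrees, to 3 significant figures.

14.1°

ω = 2πf = 337.4 rad/s
X_L = ωL = 60.1 Ω
Parallel: admittances add. Y = 1/R + 1/(jωL)
Y = (0.0662 − j0.0167) S
|Y| = 0.0683 S → |Z| = 1/|Y| = 14.6 Ω, ∠Z = −∠Y = 14.1°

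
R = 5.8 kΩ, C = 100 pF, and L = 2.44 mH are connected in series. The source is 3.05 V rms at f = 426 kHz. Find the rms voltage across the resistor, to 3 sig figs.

ω = 2πf = 2.677e+06 rad/s
X_L = ωL = 6530 Ω
X_C = 1/(ωC) = 3740 Ω
Net reactance X = X_L − X_C = 2790 Ω
Z = 5800 + j2790 Ω
|Z| = √(5800² + 2790²) = 6440 Ω
I = V/|Z| = 474 μA
V_R = I·|Z_R| = 0.000474 × 5800 = 2.75 V

2.75 V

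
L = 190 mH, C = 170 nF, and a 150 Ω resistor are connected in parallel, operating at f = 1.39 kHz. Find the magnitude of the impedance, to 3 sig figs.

ω = 2πf = 8734 rad/s
X_L = ωL = 1660 Ω
X_C = 1/(ωC) = 674 Ω
Parallel: admittances add. Y = 1/R + 1/(jωL) + jωC
Y = (0.00667 + j0.000882) S
|Y| = 0.00672 S → |Z| = 1/|Y| = 149 Ω, ∠Z = −∠Y = -7.54°

149 Ω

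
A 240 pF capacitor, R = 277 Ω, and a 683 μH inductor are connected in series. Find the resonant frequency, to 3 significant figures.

393 kHz

ω₀ = 1/√(LC) = 1/√(0.000683 × 2.4e-10) = 2.47e+06 rad/s
f₀ = ω₀/(2π) = 393 kHz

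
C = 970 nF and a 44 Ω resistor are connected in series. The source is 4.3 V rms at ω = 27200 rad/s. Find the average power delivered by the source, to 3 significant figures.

241 mW

X_C = 1/(ωC) = 37.9 Ω
Z = 44.0 − j37.9 Ω
|Z| = √(44.0² + 37.9²) = 58.1 Ω
∠Z = arctan(-37.9/44.0) = -40.7°
I = V/|Z| = 74.0 mA
P = VI cos φ = 4.3 × 0.0740 × cos(-40.7°) = 241 mW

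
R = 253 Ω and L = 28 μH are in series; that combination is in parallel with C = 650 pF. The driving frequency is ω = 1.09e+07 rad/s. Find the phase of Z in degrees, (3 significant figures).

-72.6°

X_L = ωL = 305 Ω
X_C = 1/(ωC) = 141 Ω
Branch 1 (R+jX_L): Z₁ = 253 + j305 Ω, |Z₁| = 396 Ω
Branch 2 (−jX_C): Z₂ = −j141 Ω
Parallel: Z = Z₁Z₂/(Z₁+Z₂), |Z| = 186 Ω, ∠Z = -72.6°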